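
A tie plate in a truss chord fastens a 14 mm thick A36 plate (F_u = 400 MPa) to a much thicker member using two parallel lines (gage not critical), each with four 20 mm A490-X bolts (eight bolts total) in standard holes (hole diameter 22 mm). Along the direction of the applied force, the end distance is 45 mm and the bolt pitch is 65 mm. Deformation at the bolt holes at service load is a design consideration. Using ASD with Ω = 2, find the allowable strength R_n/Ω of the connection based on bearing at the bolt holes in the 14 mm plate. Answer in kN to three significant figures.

Per bolt r_n = 1.2 l_c t F_u ≤ 2.4 d t F_u; upper limit = 2.4 × 20 × 14 × 400 / 1000 = 268.8 kN.
Edge bolt: l_c = 45 − 22/2 = 34 mm → 1.2 × 34 × 14 × 400 / 1000 = 228.5 → r_n = 228.5 kN.
Interior bolts: l_c = 65 − 22 = 43 mm → 1.2 × 43 × 14 × 400 / 1000 = 289 → r_n = 268.8 kN.
R_n = 2 × 228.5 + 6 × 268.8 = 2070 kN.
Allowable strength R_n/Ω = 2070 / 2 = 1030 kN.

1030 kN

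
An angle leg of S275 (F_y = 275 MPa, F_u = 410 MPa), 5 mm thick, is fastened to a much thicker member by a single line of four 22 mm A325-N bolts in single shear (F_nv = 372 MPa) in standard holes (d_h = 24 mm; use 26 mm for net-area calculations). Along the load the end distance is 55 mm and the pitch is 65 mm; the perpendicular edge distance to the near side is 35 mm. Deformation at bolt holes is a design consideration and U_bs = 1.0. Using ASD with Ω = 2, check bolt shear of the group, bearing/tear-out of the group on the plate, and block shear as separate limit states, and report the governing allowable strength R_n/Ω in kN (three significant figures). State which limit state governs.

Bolt shear: A_b = π·22²/4 = 380.1 mm²; R_n = 372 × 380.1 × 4 × 1 / 1000 = 565.6 kN → 565.6 / 2 = 283 kN.
Bearing: edge l_c = 43, r_n = 105.8 kN; interior l_c = 41, r_n = 100.9 kN; R_n = 105.8 + 3·100.9 = 408.4 kN → 204 kN.
Block shear: A_gv = 1250, A_nv = 795, A_nt = 110 mm²; R_n = min(0.6F_uA_nv, 0.6F_yA_gv) + U_bs·F_u·A_nt = 240.7 kN → 120 kN.
Block shear governs: 120 kN.

120 kN (block shear governs)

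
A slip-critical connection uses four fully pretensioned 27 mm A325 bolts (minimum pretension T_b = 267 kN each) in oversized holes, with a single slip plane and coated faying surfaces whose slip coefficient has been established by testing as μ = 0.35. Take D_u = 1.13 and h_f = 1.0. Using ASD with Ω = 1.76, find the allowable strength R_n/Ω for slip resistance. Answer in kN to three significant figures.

R_n = μ · D_u · h_f · T_b · n_s · n_b = 0.35 × 1.13 × 1.0 × 267 × 1 × 4 = 422.4 kN.
Allowable strength R_n/Ω = 422.4 / 1.76 = 240 kN.

240 kN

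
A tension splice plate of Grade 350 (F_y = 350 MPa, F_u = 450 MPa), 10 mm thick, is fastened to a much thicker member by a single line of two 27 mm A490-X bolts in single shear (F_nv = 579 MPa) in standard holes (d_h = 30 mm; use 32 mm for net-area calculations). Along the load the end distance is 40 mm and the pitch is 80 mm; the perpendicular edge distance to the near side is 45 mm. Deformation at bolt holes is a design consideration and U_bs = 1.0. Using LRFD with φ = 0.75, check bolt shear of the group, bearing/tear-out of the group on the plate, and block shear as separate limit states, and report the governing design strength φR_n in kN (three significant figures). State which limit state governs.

Bolt shear: A_b = π·27²/4 = 572.6 mm²; R_n = 579 × 572.6 × 2 × 1 / 1000 = 663 kN → 0.75 × 663 = 497 kN.
Bearing: edge l_c = 25, r_n = 135 kN; interior l_c = 50, r_n = 270 kN; R_n = 135 + 1·270 = 405 kN → 304 kN.
Block shear: A_gv = 1200, A_nv = 720, A_nt = 290 mm²; R_n = min(0.6F_uA_nv, 0.6F_yA_gv) + U_bs·F_u·A_nt = 324.9 kN → 244 kN.
Block shear governs: 244 kN.

244 kN (block shear governs)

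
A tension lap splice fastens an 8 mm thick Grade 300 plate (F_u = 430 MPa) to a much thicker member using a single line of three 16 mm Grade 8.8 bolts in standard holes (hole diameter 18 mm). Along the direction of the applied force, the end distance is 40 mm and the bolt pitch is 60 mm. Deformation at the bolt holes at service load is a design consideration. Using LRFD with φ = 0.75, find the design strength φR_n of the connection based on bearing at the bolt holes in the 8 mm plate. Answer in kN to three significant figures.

Per bolt r_n = 1.2 l_c t F_u ≤ 2.4 d t F_u; upper limit = 2.4 × 16 × 8 × 430 / 1000 = 132.1 kN.
Edge bolt: l_c = 40 − 18/2 = 31 mm → 1.2 × 31 × 8 × 430 / 1000 = 128 → r_n = 128 kN.
Interior bolts: l_c = 60 − 18 = 42 mm → 1.2 × 42 × 8 × 430 / 1000 = 173.4 → r_n = 132.1 kN.
R_n = 1 × 128 + 2 × 132.1 = 392.2 kN.
Design strength φR_n = 0.75 × 392.2 = 294 kN.

294 kN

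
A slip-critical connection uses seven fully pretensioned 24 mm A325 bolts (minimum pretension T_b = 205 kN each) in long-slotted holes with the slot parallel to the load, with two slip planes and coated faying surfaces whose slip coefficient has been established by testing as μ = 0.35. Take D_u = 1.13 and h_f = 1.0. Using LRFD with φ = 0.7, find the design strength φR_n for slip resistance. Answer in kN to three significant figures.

R_n = μ · D_u · h_f · T_b · n_s · n_b = 0.35 × 1.13 × 1.0 × 205 × 2 × 7 = 1135 kN.
Design strength φR_n = 0.7 × 1135 = 795 kN.

795 kN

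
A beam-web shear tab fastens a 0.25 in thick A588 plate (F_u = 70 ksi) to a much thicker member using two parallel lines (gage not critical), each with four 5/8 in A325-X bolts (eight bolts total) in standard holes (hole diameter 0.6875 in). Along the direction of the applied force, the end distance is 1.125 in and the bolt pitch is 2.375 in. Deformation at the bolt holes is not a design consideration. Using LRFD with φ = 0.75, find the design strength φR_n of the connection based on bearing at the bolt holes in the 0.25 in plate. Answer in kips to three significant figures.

Per bolt r_n = 1.5 l_c t F_u ≤ 3.0 d t F_u; upper limit = 3.0 × 0.625 × 0.25 × 70 = 32.81 kips.
Edge bolt: l_c = 1.125 − 0.6875/2 = 0.7812 in → 1.5 × 0.7812 × 0.25 × 70 = 20.51 → r_n = 20.51 kips.
Interior bolts: l_c = 2.375 − 0.6875 = 1.688 in → 1.5 × 1.688 × 0.25 × 70 = 44.3 → r_n = 32.81 kips.
R_n = 2 × 20.51 + 6 × 32.81 = 237.9 kips.
Design strength φR_n = 0.75 × 237.9 = 178 kips.

178 kips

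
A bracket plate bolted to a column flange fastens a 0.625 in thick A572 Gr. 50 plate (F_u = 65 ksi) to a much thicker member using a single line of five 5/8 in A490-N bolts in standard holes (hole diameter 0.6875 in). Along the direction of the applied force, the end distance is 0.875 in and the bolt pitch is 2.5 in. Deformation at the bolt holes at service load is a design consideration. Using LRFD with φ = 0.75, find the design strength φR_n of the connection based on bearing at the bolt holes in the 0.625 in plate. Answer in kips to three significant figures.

202 kips

Per bolt r_n = 1.2 l_c t F_u ≤ 2.4 d t F_u; upper limit = 2.4 × 0.625 × 0.625 × 65 = 60.94 kips.
Edge bolt: l_c = 0.875 − 0.6875/2 = 0.5312 in → 1.2 × 0.5312 × 0.625 × 65 = 25.9 → r_n = 25.9 kips.
Interior bolts: l_c = 2.5 − 0.6875 = 1.812 in → 1.2 × 1.812 × 0.625 × 65 = 88.36 → r_n = 60.94 kips.
R_n = 1 × 25.9 + 4 × 60.94 = 269.6 kips.
Design strength φR_n = 0.75 × 269.6 = 202 kips.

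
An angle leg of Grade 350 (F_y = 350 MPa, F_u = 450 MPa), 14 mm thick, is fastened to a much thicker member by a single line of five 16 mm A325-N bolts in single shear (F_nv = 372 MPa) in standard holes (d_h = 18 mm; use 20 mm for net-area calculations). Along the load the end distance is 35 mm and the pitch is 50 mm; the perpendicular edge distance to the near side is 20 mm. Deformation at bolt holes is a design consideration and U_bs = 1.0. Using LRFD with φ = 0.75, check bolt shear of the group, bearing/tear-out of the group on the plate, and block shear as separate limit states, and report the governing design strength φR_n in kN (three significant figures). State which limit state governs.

Bolt shear: A_b = π·16²/4 = 201.1 mm²; R_n = 372 × 201.1 × 5 × 1 / 1000 = 374 kN → 0.75 × 374 = 280 kN.
Bearing: edge l_c = 26, r_n = 196.6 kN; interior l_c = 32, r_n = 241.9 kN; R_n = 196.6 + 4·241.9 = 1164 kN → 873 kN.
Block shear: A_gv = 3290, A_nv = 2030, A_nt = 140 mm²; R_n = min(0.6F_uA_nv, 0.6F_yA_gv) + U_bs·F_u·A_nt = 611.1 kN → 458 kN.
Bolt shear governs: 280 kN.

280 kN (bolt shear governs)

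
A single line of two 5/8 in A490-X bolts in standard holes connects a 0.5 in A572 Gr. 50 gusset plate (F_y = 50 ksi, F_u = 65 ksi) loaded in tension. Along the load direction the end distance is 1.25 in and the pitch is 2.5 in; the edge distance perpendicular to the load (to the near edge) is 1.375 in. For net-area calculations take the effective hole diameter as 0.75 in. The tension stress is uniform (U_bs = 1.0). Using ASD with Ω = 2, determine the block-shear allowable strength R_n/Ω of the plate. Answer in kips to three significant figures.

41.8 kips

Shear plane L_v = 1.25 + 1·2.5 = 3.75 in; A_gv = 3.75 × 0.5 = 1.875 in².
A_nv = (3.75 − 1.5·0.75) × 0.5 = 1.312 in².
A_nt = (1.375 − 0.5·0.75) × 0.5 = 0.5 in².
0.6 F_u A_nv = 51.19 kips; 0.6 F_y A_gv = 56.25 kips → shear rupture governs the shear term.
R_n = 51.19 + 1.0 × 65 × 0.5 = 83.69 kips.
Allowable strength R_n/Ω = 83.69 / 2 = 41.8 kips.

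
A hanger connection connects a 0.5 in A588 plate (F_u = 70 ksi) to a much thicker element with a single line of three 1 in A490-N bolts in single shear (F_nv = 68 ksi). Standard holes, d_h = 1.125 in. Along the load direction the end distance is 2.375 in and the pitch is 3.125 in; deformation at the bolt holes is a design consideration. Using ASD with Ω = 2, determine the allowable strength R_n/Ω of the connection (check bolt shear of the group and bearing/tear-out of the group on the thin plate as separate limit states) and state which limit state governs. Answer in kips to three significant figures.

80.1 kips (bolt shear governs)

Bolt shear: A_b = π·1²/4 = 0.7854 in²; R_n = 68 × 0.7854 × 3 × 1 = 160.2 kips → 160.2 / 2 = 80.1 kips.
Bearing (1.2 l_c t F_u ≤ 2.4 d t F_u): upper limit = 2.4·1·0.5·70 = 84 kips.
  Edge l_c = 2.375 − 1.125/2 = 1.812 → r_n = 76.12 kips; interior l_c = 3.125 − 1.125 = 2 → r_n = 84 kips.
  R_n,bearing = 1·76.12 + 2·84 = 244.1 kips → 244.1 / 2 = 122 kips.
Bolt shear governs: 80.1 kips.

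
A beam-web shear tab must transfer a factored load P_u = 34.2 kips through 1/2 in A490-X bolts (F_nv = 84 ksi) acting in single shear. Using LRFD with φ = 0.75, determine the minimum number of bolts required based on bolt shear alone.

A_b = π·0.5²/4 = 0.1963 in².
Per-bolt design strength φR_n = 0.75 × 84 × 0.1963 × 1 = 12.37 kips.
n ≥ 34.2 / 12.37 = 2.765 → use 3 bolts.

3 bolts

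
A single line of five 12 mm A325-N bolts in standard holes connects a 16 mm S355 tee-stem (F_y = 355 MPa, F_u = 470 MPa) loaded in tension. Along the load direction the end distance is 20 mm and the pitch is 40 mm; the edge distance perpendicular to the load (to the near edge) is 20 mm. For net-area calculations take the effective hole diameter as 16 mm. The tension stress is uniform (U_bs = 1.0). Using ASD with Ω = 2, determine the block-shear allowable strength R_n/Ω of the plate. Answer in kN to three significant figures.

Shear plane L_v = 20 + 4·40 = 180 mm; A_gv = 180 × 16 = 2880 mm².
A_nv = (180 − 4.5·16) × 16 = 1728 mm².
A_nt = (20 − 0.5·16) × 16 = 192 mm².
0.6 F_u A_nv = 487.3 kN; 0.6 F_y A_gv = 613.4 kN → shear rupture governs the shear term.
R_n = 487.3 + 1.0 × 470 × 192 / 1000 = 577.5 kN.
Allowable strength R_n/Ω = 577.5 / 2 = 289 kN.

289 kN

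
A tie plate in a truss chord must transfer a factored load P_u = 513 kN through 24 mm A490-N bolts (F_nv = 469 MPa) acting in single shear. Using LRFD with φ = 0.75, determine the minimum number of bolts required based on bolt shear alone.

4 bolts

A_b = π·24²/4 = 452.4 mm².
Per-bolt design strength φR_n = 0.75 × 469 × 452.4 × 1 / 1000 = 159.1 kN.
n ≥ 513 / 159.1 = 3.224 → use 4 bolts.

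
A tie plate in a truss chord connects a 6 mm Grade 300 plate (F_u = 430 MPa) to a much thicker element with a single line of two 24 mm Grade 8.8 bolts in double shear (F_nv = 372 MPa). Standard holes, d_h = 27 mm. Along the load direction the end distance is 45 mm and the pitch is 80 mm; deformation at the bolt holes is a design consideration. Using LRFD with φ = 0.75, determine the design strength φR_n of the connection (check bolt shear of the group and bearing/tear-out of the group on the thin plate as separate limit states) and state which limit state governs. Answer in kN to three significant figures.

185 kN (bearing governs)

Bolt shear: A_b = π·24²/4 = 452.4 mm²; R_n = 372 × 452.4 × 2 × 2 / 1000 = 673.2 kN → 0.75 × 673.2 = 505 kN.
Bearing (1.2 l_c t F_u ≤ 2.4 d t F_u): upper limit = 2.4·24·6·430 / 1000 = 148.6 kN.
  Edge l_c = 45 − 27/2 = 31.5 → r_n = 97.52 kN; interior l_c = 80 − 27 = 53 → r_n = 148.6 kN.
  R_n,bearing = 1·97.52 + 1·148.6 = 246.1 kN → 0.75 × 246.1 = 185 kN.
Bearing governs: 185 kN.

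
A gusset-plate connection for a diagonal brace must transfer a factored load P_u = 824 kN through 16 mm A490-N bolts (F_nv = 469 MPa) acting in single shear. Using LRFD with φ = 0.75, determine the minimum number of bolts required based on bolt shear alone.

A_b = π·16²/4 = 201.1 mm².
Per-bolt design strength φR_n = 0.75 × 469 × 201.1 × 1 / 1000 = 70.72 kN.
n ≥ 824 / 70.72 = 11.65 → use 12 bolts.

12 bolts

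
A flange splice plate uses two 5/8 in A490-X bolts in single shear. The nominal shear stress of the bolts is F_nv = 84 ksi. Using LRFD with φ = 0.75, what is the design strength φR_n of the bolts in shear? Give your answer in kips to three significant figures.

A_b = π × 0.625² / 4 = 0.3068 in².
R_n = F_nv · A_b · n · n_s = 84 × 0.3068 × 2 × 1 = 51.54 kips.
Design strength φR_n = 0.75 × 51.54 = 38.7 kips.

38.7 kips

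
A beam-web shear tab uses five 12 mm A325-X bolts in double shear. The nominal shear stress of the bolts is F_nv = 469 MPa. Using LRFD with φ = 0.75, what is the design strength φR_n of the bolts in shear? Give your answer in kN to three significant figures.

398 kN

A_b = π × 12² / 4 = 113.1 mm².
R_n = F_nv · A_b · n · n_s = 469 × 113.1 × 5 × 2 / 1000 = 530.4 kN.
Design strength φR_n = 0.75 × 530.4 = 398 kN.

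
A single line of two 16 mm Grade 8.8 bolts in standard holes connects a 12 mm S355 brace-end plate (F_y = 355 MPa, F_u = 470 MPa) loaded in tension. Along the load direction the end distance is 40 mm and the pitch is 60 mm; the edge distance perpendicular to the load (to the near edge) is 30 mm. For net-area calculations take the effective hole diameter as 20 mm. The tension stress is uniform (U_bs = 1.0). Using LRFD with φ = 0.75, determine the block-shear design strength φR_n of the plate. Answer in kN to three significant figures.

Shear plane L_v = 40 + 1·60 = 100 mm; A_gv = 100 × 12 = 1200 mm².
A_nv = (100 − 1.5·20) × 12 = 840 mm².
A_nt = (30 − 0.5·20) × 12 = 240 mm².
0.6 F_u A_nv = 236.9 kN; 0.6 F_y A_gv = 255.6 kN → shear rupture governs the shear term.
R_n = 236.9 + 1.0 × 470 × 240 / 1000 = 349.7 kN.
Design strength φR_n = 0.75 × 349.7 = 262 kN.

262 kN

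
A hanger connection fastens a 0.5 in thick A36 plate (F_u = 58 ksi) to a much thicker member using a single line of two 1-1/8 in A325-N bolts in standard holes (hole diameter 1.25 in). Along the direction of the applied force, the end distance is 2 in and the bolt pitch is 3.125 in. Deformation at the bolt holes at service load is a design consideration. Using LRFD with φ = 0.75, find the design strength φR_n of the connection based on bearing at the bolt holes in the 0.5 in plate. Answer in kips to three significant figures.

84.8 kips

Per bolt r_n = 1.2 l_c t F_u ≤ 2.4 d t F_u; upper limit = 2.4 × 1.125 × 0.5 × 58 = 78.3 kips.
Edge bolt: l_c = 2 − 1.25/2 = 1.375 in → 1.2 × 1.375 × 0.5 × 58 = 47.85 → r_n = 47.85 kips.
Interior bolts: l_c = 3.125 − 1.25 = 1.875 in → 1.2 × 1.875 × 0.5 × 58 = 65.25 → r_n = 65.25 kips.
R_n = 1 × 47.85 + 1 × 65.25 = 113.1 kips.
Design strength φR_n = 0.75 × 113.1 = 84.8 kips.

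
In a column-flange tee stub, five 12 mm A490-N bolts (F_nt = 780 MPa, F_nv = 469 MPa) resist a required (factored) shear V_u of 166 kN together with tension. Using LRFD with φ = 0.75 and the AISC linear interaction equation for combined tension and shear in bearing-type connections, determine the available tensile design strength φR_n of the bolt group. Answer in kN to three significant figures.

154 kN

A_b = π·12²/4 = 113.1 mm²; f_rv = 166 × 1000 / (5 × 113.1) = 293.6 MPa.
F'_nt = 1.3 F_nt − (F_nt / φF_nv) f_rv = 1.3·780 − (780/(0.75·469))·293.6 = 363.1 MPa, capped at F_nt → F'_nt = 363.1 MPa.
R_n = F'_nt · A_b · n = 363.1 × 113.1 × 5 / 1000 = 205.3 kN.
Design strength φR_n = 0.75 × 205.3 = 154 kN.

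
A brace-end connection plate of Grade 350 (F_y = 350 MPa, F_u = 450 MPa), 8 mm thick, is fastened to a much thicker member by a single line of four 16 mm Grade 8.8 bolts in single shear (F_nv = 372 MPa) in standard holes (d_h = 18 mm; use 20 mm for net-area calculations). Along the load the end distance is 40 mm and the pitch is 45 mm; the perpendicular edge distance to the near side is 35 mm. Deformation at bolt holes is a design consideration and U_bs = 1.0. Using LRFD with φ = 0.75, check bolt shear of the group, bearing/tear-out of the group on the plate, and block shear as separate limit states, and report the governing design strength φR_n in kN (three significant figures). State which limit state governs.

Bolt shear: A_b = π·16²/4 = 201.1 mm²; R_n = 372 × 201.1 × 4 × 1 / 1000 = 299.2 kN → 0.75 × 299.2 = 224 kN.
Bearing: edge l_c = 31, r_n = 133.9 kN; interior l_c = 27, r_n = 116.6 kN; R_n = 133.9 + 3·116.6 = 483.8 kN → 363 kN.
Block shear: A_gv = 1400, A_nv = 840, A_nt = 200 mm²; R_n = min(0.6F_uA_nv, 0.6F_yA_gv) + U_bs·F_u·A_nt = 316.8 kN → 238 kN.
Bolt shear governs: 224 kN.

224 kN (bolt shear governs)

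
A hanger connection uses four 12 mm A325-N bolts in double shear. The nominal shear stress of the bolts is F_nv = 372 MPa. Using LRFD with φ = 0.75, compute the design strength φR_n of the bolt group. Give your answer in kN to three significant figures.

A_b = π × 12² / 4 = 113.1 mm².
R_n = F_nv · A_b · n · n_s = 372 × 113.1 × 4 × 2 / 1000 = 336.6 kN.
Design strength φR_n = 0.75 × 336.6 = 252 kN.

252 kN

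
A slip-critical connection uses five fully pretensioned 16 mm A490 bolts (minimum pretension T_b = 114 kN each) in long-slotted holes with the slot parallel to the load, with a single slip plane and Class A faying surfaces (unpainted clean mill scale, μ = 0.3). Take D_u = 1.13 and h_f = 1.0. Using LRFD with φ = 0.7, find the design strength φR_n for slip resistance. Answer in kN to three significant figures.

R_n = μ · D_u · h_f · T_b · n_s · n_b = 0.3 × 1.13 × 1.0 × 114 × 1 × 5 = 193.2 kN.
Design strength φR_n = 0.7 × 193.2 = 135 kN.

135 kN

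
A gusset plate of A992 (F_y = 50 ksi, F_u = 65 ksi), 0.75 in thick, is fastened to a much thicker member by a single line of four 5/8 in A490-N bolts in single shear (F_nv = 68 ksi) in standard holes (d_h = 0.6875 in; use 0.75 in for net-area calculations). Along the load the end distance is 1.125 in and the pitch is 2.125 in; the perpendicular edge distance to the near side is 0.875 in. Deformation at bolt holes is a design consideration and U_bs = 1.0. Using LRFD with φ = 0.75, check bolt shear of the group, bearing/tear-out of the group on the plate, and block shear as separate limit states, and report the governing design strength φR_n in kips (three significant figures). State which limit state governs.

62.6 kips (bolt shear governs)

Bolt shear: A_b = π·0.625²/4 = 0.3068 in²; R_n = 68 × 0.3068 × 4 × 1 = 83.45 kips → 0.75 × 83.45 = 62.6 kips.
Bearing: edge l_c = 0.7812, r_n = 45.7 kips; interior l_c = 1.438, r_n = 73.12 kips; R_n = 45.7 + 3·73.12 = 265.1 kips → 199 kips.
Block shear: A_gv = 5.625, A_nv = 3.656, A_nt = 0.375 in²; R_n = min(0.6F_uA_nv, 0.6F_yA_gv) + U_bs·F_u·A_nt = 167 kips → 125 kips.
Bolt shear governs: 62.6 kips.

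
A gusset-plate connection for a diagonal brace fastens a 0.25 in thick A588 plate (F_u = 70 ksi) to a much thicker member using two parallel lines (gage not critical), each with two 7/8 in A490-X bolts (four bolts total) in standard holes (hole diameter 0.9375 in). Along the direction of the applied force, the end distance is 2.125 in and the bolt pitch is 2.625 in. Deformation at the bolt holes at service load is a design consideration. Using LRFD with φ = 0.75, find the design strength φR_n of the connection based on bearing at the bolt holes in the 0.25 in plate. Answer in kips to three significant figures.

Per bolt r_n = 1.2 l_c t F_u ≤ 2.4 d t F_u; upper limit = 2.4 × 0.875 × 0.25 × 70 = 36.75 kips.
Edge bolt: l_c = 2.125 − 0.9375/2 = 1.656 in → 1.2 × 1.656 × 0.25 × 70 = 34.78 → r_n = 34.78 kips.
Interior bolts: l_c = 2.625 − 0.9375 = 1.688 in → 1.2 × 1.688 × 0.25 × 70 = 35.44 → r_n = 35.44 kips.
R_n = 2 × 34.78 + 2 × 35.44 = 140.4 kips.
Design strength φR_n = 0.75 × 140.4 = 105 kips.

105 kips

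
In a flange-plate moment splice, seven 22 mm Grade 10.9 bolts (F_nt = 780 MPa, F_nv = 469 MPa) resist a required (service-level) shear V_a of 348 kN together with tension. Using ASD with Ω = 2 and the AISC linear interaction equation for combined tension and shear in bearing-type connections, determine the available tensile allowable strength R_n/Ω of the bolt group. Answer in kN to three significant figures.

A_b = π·22²/4 = 380.1 mm²; f_rv = 348 × 1000 / (7 × 380.1) = 130.8 MPa.
F'_nt = 1.3 F_nt − (Ω F_nt / F_nv) f_rv = 1.3·780 − (2·780/469)·130.8 = 579 MPa, capped at F_nt → F'_nt = 579 MPa.
R_n = F'_nt · A_b · n = 579 × 380.1 × 7 / 1000 = 1541 kN.
Allowable strength R_n/Ω = 1541 / 2 = 770 kN.

770 kN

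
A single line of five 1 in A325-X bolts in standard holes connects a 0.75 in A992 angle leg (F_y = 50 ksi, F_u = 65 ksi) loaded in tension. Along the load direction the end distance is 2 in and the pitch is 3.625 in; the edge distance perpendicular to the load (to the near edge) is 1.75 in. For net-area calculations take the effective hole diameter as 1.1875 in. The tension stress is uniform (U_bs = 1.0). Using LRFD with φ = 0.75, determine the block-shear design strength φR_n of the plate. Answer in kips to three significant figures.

Shear plane L_v = 2 + 4·3.625 = 16.5 in; A_gv = 16.5 × 0.75 = 12.38 in².
A_nv = (16.5 − 4.5·1.1875) × 0.75 = 8.367 in².
A_nt = (1.75 − 0.5·1.1875) × 0.75 = 0.8672 in².
0.6 F_u A_nv = 326.3 kips; 0.6 F_y A_gv = 371.2 kips → shear rupture governs the shear term.
R_n = 326.3 + 1.0 × 65 × 0.8672 = 382.7 kips.
Design strength φR_n = 0.75 × 382.7 = 287 kips.

287 kips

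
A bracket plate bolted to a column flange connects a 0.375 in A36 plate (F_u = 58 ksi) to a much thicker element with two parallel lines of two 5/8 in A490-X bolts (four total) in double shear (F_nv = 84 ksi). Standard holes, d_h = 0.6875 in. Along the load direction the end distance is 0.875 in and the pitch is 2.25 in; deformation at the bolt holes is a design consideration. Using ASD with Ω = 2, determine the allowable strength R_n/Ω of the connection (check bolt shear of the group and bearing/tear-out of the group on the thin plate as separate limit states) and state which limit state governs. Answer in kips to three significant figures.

Bolt shear: A_b = π·0.625²/4 = 0.3068 in²; R_n = 84 × 0.3068 × 4 × 2 = 206.2 kips → 206.2 / 2 = 103 kips.
Bearing (1.2 l_c t F_u ≤ 2.4 d t F_u): upper limit = 2.4·0.625·0.375·58 = 32.62 kips.
  Edge l_c = 0.875 − 0.6875/2 = 0.5312 → r_n = 13.87 kips; interior l_c = 2.25 − 0.6875 = 1.562 → r_n = 32.62 kips.
  R_n,bearing = 2·13.87 + 2·32.62 = 92.98 kips → 92.98 / 2 = 46.5 kips.
Bearing governs: 46.5 kips.

46.5 kips (bearing governs)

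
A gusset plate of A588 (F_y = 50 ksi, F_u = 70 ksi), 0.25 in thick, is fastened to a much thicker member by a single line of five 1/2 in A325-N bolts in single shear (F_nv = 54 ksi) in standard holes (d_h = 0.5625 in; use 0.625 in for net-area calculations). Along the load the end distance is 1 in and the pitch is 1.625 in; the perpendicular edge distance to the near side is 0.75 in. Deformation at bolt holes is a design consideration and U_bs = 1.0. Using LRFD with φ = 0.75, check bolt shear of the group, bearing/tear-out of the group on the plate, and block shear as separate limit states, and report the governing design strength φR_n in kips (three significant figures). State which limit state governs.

39.8 kips (bolt shear governs)

Bolt shear: A_b = π·0.5²/4 = 0.1963 in²; R_n = 54 × 0.1963 × 5 × 1 = 53.01 kips → 0.75 × 53.01 = 39.8 kips.
Bearing: edge l_c = 0.7188, r_n = 15.09 kips; interior l_c = 1.062, r_n = 21 kips; R_n = 15.09 + 4·21 = 99.09 kips → 74.3 kips.
Block shear: A_gv = 1.875, A_nv = 1.172, A_nt = 0.1094 in²; R_n = min(0.6F_uA_nv, 0.6F_yA_gv) + U_bs·F_u·A_nt = 56.88 kips → 42.7 kips.
Bolt shear governs: 39.8 kips.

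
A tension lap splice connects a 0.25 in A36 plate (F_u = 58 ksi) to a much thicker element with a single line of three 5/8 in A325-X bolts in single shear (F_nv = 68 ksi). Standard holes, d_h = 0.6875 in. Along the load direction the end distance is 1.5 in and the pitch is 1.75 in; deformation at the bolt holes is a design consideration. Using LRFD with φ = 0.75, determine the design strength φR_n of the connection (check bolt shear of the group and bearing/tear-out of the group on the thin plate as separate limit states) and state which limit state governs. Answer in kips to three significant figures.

42.8 kips (bearing governs)

Bolt shear: A_b = π·0.625²/4 = 0.3068 in²; R_n = 68 × 0.3068 × 3 × 1 = 62.59 kips → 0.75 × 62.59 = 46.9 kips.
Bearing (1.2 l_c t F_u ≤ 2.4 d t F_u): upper limit = 2.4·0.625·0.25·58 = 21.75 kips.
  Edge l_c = 1.5 − 0.6875/2 = 1.156 → r_n = 20.12 kips; interior l_c = 1.75 − 0.6875 = 1.062 → r_n = 18.49 kips.
  R_n,bearing = 1·20.12 + 2·18.49 = 57.09 kips → 0.75 × 57.09 = 42.8 kips.
Bearing governs: 42.8 kips.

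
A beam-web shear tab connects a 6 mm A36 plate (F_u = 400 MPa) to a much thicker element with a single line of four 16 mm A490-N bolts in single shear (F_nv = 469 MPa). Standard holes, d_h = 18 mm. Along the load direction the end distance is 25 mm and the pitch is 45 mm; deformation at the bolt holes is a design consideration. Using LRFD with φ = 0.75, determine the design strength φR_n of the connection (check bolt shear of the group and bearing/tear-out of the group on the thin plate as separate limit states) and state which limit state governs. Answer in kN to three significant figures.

210 kN (bearing governs)

Bolt shear: A_b = π·16²/4 = 201.1 mm²; R_n = 469 × 201.1 × 4 × 1 / 1000 = 377.2 kN → 0.75 × 377.2 = 283 kN.
Bearing (1.2 l_c t F_u ≤ 2.4 d t F_u): upper limit = 2.4·16·6·400 / 1000 = 92.16 kN.
  Edge l_c = 25 − 18/2 = 16 → r_n = 46.08 kN; interior l_c = 45 − 18 = 27 → r_n = 77.76 kN.
  R_n,bearing = 1·46.08 + 3·77.76 = 279.4 kN → 0.75 × 279.4 = 210 kN.
Bearing governs: 210 kN.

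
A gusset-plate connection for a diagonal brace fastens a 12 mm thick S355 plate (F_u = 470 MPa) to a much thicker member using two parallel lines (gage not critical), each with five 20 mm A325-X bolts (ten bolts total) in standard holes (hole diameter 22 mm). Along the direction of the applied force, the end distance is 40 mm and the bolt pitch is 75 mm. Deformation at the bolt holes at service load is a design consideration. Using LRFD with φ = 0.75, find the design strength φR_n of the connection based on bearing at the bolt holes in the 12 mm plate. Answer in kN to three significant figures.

1920 kN

Per bolt r_n = 1.2 l_c t F_u ≤ 2.4 d t F_u; upper limit = 2.4 × 20 × 12 × 470 / 1000 = 270.7 kN.
Edge bolt: l_c = 40 − 22/2 = 29 mm → 1.2 × 29 × 12 × 470 / 1000 = 196.3 → r_n = 196.3 kN.
Interior bolts: l_c = 75 − 22 = 53 mm → 1.2 × 53 × 12 × 470 / 1000 = 358.7 → r_n = 270.7 kN.
R_n = 2 × 196.3 + 8 × 270.7 = 2558 kN.
Design strength φR_n = 0.75 × 2558 = 1920 kN.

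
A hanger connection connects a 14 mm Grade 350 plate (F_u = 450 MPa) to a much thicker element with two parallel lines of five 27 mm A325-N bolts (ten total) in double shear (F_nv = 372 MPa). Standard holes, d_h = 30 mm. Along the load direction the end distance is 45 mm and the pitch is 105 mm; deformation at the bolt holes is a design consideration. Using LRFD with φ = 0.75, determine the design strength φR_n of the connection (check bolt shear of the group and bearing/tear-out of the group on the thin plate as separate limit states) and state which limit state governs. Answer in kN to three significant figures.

2790 kN (bearing governs)

Bolt shear: A_b = π·27²/4 = 572.6 mm²; R_n = 372 × 572.6 × 10 × 2 / 1000 = 4260 kN → 0.75 × 4260 = 3190 kN.
Bearing (1.2 l_c t F_u ≤ 2.4 d t F_u): upper limit = 2.4·27·14·450 / 1000 = 408.2 kN.
  Edge l_c = 45 − 30/2 = 30 → r_n = 226.8 kN; interior l_c = 105 − 30 = 75 → r_n = 408.2 kN.
  R_n,bearing = 2·226.8 + 8·408.2 = 3720 kN → 0.75 × 3720 = 2790 kN.
Bearing governs: 2790 kN.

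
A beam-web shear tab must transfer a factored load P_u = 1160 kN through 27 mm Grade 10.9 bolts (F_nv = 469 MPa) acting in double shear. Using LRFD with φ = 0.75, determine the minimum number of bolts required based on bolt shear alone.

A_b = π·27²/4 = 572.6 mm².
Per-bolt design strength φR_n = 0.75 × 469 × 572.6 × 2 / 1000 = 402.8 kN.
n ≥ 1160 / 402.8 = 2.88 → use 3 bolts.

3 bolts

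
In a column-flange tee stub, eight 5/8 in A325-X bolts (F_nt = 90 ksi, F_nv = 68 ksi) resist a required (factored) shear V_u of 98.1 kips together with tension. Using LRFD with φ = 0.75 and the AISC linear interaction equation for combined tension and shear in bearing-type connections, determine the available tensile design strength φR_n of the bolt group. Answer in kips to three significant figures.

85.5 kips

A_b = π·0.625²/4 = 0.3068 in²; f_rv = 98.1 / (8 × 0.3068) = 39.97 ksi.
F'_nt = 1.3 F_nt − (F_nt / φF_nv) f_rv = 1.3·90 − (90/(0.75·68))·39.97 = 46.47 ksi, capped at F_nt → F'_nt = 46.47 ksi.
R_n = F'_nt · A_b · n = 46.47 × 0.3068 × 8 = 114 kips.
Design strength φR_n = 0.75 × 114 = 85.5 kips.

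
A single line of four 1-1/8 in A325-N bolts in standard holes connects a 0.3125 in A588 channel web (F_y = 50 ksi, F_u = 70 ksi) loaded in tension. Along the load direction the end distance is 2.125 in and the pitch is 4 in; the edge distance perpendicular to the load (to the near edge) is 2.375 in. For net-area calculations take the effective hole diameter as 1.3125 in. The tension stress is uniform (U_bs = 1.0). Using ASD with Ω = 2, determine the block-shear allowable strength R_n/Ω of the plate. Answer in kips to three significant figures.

Shear plane L_v = 2.125 + 3·4 = 14.12 in; A_gv = 14.12 × 0.3125 = 4.414 in².
A_nv = (14.12 − 3.5·1.3125) × 0.3125 = 2.979 in².
A_nt = (2.375 − 0.5·1.3125) × 0.3125 = 0.5371 in².
0.6 F_u A_nv = 125.1 kips; 0.6 F_y A_gv = 132.4 kips → shear rupture governs the shear term.
R_n = 125.1 + 1.0 × 70 × 0.5371 = 162.7 kips.
Allowable strength R_n/Ω = 162.7 / 2 = 81.3 kips.

81.3 kips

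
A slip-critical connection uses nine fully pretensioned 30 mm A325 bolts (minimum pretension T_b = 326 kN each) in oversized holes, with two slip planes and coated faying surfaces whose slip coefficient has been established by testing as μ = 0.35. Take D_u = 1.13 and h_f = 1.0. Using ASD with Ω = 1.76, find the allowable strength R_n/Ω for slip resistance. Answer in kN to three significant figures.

R_n = μ · D_u · h_f · T_b · n_s · n_b = 0.35 × 1.13 × 1.0 × 326 × 2 × 9 = 2321 kN.
Allowable strength R_n/Ω = 2321 / 1.76 = 1320 kN.

1320 kN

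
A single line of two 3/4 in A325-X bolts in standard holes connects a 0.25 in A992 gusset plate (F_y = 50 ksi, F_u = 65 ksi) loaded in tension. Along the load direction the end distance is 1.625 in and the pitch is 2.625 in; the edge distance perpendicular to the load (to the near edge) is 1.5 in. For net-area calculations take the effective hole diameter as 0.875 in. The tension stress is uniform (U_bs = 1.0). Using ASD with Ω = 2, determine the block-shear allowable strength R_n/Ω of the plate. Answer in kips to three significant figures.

23 kips

Shear plane L_v = 1.625 + 1·2.625 = 4.25 in; A_gv = 4.25 × 0.25 = 1.062 in².
A_nv = (4.25 − 1.5·0.875) × 0.25 = 0.7344 in².
A_nt = (1.5 − 0.5·0.875) × 0.25 = 0.2656 in².
0.6 F_u A_nv = 28.64 kips; 0.6 F_y A_gv = 31.88 kips → shear rupture governs the shear term.
R_n = 28.64 + 1.0 × 65 × 0.2656 = 45.91 kips.
Allowable strength R_n/Ω = 45.91 / 2 = 23 kips.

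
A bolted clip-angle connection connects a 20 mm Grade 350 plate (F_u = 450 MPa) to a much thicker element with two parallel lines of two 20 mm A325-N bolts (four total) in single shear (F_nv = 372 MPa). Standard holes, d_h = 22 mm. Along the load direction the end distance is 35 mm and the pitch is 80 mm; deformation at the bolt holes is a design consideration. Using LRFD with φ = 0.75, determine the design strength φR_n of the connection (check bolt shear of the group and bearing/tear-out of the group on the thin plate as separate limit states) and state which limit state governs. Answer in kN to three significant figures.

Bolt shear: A_b = π·20²/4 = 314.2 mm²; R_n = 372 × 314.2 × 4 × 1 / 1000 = 467.5 kN → 0.75 × 467.5 = 351 kN.
Bearing (1.2 l_c t F_u ≤ 2.4 d t F_u): upper limit = 2.4·20·20·450 / 1000 = 432 kN.
  Edge l_c = 35 − 22/2 = 24 → r_n = 259.2 kN; interior l_c = 80 − 22 = 58 → r_n = 432 kN.
  R_n,bearing = 2·259.2 + 2·432 = 1382 kN → 0.75 × 1382 = 1040 kN.
Bolt shear governs: 351 kN.

351 kN (bolt shear governs)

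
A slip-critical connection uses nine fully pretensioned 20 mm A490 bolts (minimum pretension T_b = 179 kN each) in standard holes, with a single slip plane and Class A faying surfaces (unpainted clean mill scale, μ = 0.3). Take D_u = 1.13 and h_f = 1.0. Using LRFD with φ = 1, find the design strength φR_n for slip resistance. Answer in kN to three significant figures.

R_n = μ · D_u · h_f · T_b · n_s · n_b = 0.3 × 1.13 × 1.0 × 179 × 1 × 9 = 546.1 kN.
Design strength φR_n = 1 × 546.1 = 546 kN.

546 kN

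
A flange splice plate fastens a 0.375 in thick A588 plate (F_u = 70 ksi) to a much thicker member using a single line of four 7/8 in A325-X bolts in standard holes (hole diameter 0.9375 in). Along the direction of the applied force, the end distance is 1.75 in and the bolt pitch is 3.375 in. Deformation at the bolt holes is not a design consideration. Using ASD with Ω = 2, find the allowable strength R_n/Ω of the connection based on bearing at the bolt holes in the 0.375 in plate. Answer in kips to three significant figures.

Per bolt r_n = 1.5 l_c t F_u ≤ 3.0 d t F_u; upper limit = 3.0 × 0.875 × 0.375 × 70 = 68.91 kips.
Edge bolt: l_c = 1.75 − 0.9375/2 = 1.281 in → 1.5 × 1.281 × 0.375 × 70 = 50.45 → r_n = 50.45 kips.
Interior bolts: l_c = 3.375 − 0.9375 = 2.438 in → 1.5 × 2.438 × 0.375 × 70 = 95.98 → r_n = 68.91 kips.
R_n = 1 × 50.45 + 3 × 68.91 = 257.2 kips.
Allowable strength R_n/Ω = 257.2 / 2 = 129 kips.

129 kips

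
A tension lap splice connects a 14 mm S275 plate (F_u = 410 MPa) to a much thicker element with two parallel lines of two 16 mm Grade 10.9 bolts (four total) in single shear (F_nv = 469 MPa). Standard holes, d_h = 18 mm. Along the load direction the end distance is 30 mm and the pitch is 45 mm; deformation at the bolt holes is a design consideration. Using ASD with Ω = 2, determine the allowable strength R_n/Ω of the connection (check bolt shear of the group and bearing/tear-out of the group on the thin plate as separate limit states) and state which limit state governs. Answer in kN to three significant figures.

Bolt shear: A_b = π·16²/4 = 201.1 mm²; R_n = 469 × 201.1 × 4 × 1 / 1000 = 377.2 kN → 377.2 / 2 = 189 kN.
Bearing (1.2 l_c t F_u ≤ 2.4 d t F_u): upper limit = 2.4·16·14·410 / 1000 = 220.4 kN.
  Edge l_c = 30 − 18/2 = 21 → r_n = 144.6 kN; interior l_c = 45 − 18 = 27 → r_n = 186 kN.
  R_n,bearing = 2·144.6 + 2·186 = 661.2 kN → 661.2 / 2 = 331 kN.
Bolt shear governs: 189 kN.

189 kN (bolt shear governs)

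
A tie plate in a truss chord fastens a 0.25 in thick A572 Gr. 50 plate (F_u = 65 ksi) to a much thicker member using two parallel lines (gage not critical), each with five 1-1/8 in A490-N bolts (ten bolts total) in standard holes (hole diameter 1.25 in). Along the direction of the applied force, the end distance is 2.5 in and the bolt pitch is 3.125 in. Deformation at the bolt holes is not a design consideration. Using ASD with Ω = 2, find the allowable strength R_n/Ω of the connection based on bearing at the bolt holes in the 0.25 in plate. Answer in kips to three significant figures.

229 kips

Per bolt r_n = 1.5 l_c t F_u ≤ 3.0 d t F_u; upper limit = 3.0 × 1.125 × 0.25 × 65 = 54.84 kips.
Edge bolt: l_c = 2.5 − 1.25/2 = 1.875 in → 1.5 × 1.875 × 0.25 × 65 = 45.7 → r_n = 45.7 kips.
Interior bolts: l_c = 3.125 − 1.25 = 1.875 in → 1.5 × 1.875 × 0.25 × 65 = 45.7 → r_n = 45.7 kips.
R_n = 2 × 45.7 + 8 × 45.7 = 457 kips.
Allowable strength R_n/Ω = 457 / 2 = 229 kips.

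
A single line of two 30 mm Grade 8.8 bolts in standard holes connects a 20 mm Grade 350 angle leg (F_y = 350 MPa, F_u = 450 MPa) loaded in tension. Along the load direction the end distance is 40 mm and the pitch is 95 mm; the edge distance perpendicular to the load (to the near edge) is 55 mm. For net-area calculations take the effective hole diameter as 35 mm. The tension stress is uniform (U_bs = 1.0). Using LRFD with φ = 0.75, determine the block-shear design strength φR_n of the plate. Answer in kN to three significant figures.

587 kN

Shear plane L_v = 40 + 1·95 = 135 mm; A_gv = 135 × 20 = 2700 mm².
A_nv = (135 − 1.5·35) × 20 = 1650 mm².
A_nt = (55 − 0.5·35) × 20 = 750 mm².
0.6 F_u A_nv = 445.5 kN; 0.6 F_y A_gv = 567 kN → shear rupture governs the shear term.
R_n = 445.5 + 1.0 × 450 × 750 / 1000 = 783 kN.
Design strength φR_n = 0.75 × 783 = 587 kN.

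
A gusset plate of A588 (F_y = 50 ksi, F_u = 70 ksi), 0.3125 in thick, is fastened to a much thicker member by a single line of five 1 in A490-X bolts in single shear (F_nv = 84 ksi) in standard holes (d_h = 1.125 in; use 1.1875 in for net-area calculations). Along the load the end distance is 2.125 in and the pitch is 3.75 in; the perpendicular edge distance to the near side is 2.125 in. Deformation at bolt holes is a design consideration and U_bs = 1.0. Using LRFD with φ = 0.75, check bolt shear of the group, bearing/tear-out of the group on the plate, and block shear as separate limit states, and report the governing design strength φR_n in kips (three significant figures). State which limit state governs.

Bolt shear: A_b = π·1²/4 = 0.7854 in²; R_n = 84 × 0.7854 × 5 × 1 = 329.9 kips → 0.75 × 329.9 = 247 kips.
Bearing: edge l_c = 1.562, r_n = 41.02 kips; interior l_c = 2.625, r_n = 52.5 kips; R_n = 41.02 + 4·52.5 = 251 kips → 188 kips.
Block shear: A_gv = 5.352, A_nv = 3.682, A_nt = 0.4785 in²; R_n = min(0.6F_uA_nv, 0.6F_yA_gv) + U_bs·F_u·A_nt = 188.1 kips → 141 kips.
Block shear governs: 141 kips.

141 kips (block shear governs)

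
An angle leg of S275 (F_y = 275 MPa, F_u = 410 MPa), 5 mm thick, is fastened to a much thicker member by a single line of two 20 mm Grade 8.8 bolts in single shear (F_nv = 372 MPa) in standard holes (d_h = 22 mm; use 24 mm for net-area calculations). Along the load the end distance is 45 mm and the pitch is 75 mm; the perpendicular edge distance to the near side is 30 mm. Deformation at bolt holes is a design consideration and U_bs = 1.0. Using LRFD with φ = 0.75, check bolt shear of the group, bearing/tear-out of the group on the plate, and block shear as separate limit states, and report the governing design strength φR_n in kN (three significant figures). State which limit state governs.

102 kN (block shear governs)

Bolt shear: A_b = π·20²/4 = 314.2 mm²; R_n = 372 × 314.2 × 2 × 1 / 1000 = 233.7 kN → 0.75 × 233.7 = 175 kN.
Bearing: edge l_c = 34, r_n = 83.64 kN; interior l_c = 53, r_n = 98.4 kN; R_n = 83.64 + 1·98.4 = 182 kN → 137 kN.
Block shear: A_gv = 600, A_nv = 420, A_nt = 90 mm²; R_n = min(0.6F_uA_nv, 0.6F_yA_gv) + U_bs·F_u·A_nt = 135.9 kN → 102 kN.
Block shear governs: 102 kN.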